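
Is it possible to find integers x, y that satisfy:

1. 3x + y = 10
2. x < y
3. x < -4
Yes

Take x = -5, y = 25. Substituting into each constraint:
  (1) 3(-5) + 25 = 10 ✓
  (2) -5 < 25 ✓
  (3) -5 < -4 ✓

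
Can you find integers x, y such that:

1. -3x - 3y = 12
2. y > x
Yes

Take x = -3, y = -1. Substituting into each constraint:
  (1) -3(-3) - 3(-1) = 12 ✓
  (2) -1 > -3 ✓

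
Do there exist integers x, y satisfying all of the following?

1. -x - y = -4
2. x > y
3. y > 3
No

The full constraint system is jointly infeasible over the integers. Each constraint and what it forces:

  - -x - y = -4: is a linear equation tying the variables together
  - x > y: bounds one variable relative to another variable
  - y > 3: bounds one variable relative to a constant

Propagating the comparison: x > y and y ≥ 4 give x ≥ 5. Range argument: with x ∈ [5, ∞], y ∈ [4, ∞], the left side of the equation is at most -9, but the right side is -4 > -9. No integer solution exists.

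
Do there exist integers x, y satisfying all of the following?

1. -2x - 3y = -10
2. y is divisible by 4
Yes

Take x = 5, y = 0. Substituting into each constraint:
  (1) -2(5) - 3(0) = -10 ✓
  (2) 0 = 4 × 0, remainder 0 ✓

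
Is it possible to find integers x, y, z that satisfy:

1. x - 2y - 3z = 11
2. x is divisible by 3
Yes

Take x = 0, y = -7, z = 1. Substituting into each constraint:
  (1) 0 - 2(-7) - 3(1) = 11 ✓
  (2) 0 = 3 × 0, remainder 0 ✓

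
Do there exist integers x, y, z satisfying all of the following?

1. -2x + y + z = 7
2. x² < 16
Yes

Take x = 0, y = 7, z = 0. Substituting into each constraint:
  (1) -2(0) + 7 + 0 = 7 ✓
  (2) x² = (0)² = 0, and 0 < 16 ✓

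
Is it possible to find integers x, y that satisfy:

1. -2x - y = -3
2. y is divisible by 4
No

The full constraint system is jointly infeasible over the integers. Each constraint and what it forces:

  - -2x - y = -3: is a linear equation tying the variables together
  - y is divisible by 4: restricts y to multiples of 4

Modular obstruction: writing y = 4y', every remaining term of the linear equation is divisible by 2, so the left side is ≡ 0 (mod 2); but the right side -3 ≡ 1 (mod 2). No integers can satisfy it.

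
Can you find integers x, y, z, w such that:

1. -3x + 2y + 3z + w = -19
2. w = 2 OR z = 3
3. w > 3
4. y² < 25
Yes

Take x = 11, y = 0, z = 3, w = 5. Substituting into each constraint:
  (1) -3(11) + 2(0) + 3(3) + 5 = -19 ✓
  (2) z = 3, target 3 ✓ (second branch holds)
  (3) 5 > 3 ✓
  (4) y² = (0)² = 0, and 0 < 25 ✓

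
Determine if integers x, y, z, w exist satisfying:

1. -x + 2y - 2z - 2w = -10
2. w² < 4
Yes

Take x = 0, y = -5, z = 0, w = 0. Substituting into each constraint:
  (1) 0 + 2(-5) - 2(0) - 2(0) = -10 ✓
  (2) w² = (0)² = 0, and 0 < 4 ✓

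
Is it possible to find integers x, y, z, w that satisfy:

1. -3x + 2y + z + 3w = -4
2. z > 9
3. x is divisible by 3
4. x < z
Yes

Take x = 0, y = 0, z = 11, w = -5. Substituting into each constraint:
  (1) -3(0) + 2(0) + 11 + 3(-5) = -4 ✓
  (2) 11 > 9 ✓
  (3) 0 = 3 × 0, remainder 0 ✓
  (4) 0 < 11 ✓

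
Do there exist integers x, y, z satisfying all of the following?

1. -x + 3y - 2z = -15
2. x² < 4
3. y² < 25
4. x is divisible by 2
Yes

Take x = 0, y = 1, z = 9. Substituting into each constraint:
  (1) 0 + 3(1) - 2(9) = -15 ✓
  (2) x² = (0)² = 0, and 0 < 4 ✓
  (3) y² = (1)² = 1, and 1 < 25 ✓
  (4) 0 = 2 × 0, remainder 0 ✓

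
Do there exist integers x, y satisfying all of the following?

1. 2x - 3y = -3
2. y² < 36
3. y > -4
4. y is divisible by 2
No

A contradictory subset is {2x - 3y = -3, y is divisible by 2}. No integer assignment can satisfy these jointly:

  - 2x - 3y = -3: is a linear equation tying the variables together
  - y is divisible by 2: restricts y to multiples of 2

Modular obstruction: writing y = 2y', every remaining term of the linear equation is divisible by 2, so the left side is ≡ 0 (mod 2); but the right side -3 ≡ 1 (mod 2). No integers can satisfy it.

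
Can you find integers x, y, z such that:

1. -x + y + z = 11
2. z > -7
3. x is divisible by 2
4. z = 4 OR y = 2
Yes

Take x = 0, y = 2, z = 9. Substituting into each constraint:
  (1) 0 + 2 + 9 = 11 ✓
  (2) 9 > -7 ✓
  (3) 0 = 2 × 0, remainder 0 ✓
  (4) y = 2, target 2 ✓ (second branch holds)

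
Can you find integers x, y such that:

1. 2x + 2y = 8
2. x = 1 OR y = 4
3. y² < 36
Yes

Take x = 0, y = 4. Substituting into each constraint:
  (1) 2(0) + 2(4) = 8 ✓
  (2) y = 4, target 4 ✓ (second branch holds)
  (3) y² = (4)² = 16, and 16 < 36 ✓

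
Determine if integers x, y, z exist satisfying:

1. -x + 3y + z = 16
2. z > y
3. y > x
Yes

Take x = -15, y = 0, z = 1. Substituting into each constraint:
  (1) 15 + 3(0) + 1 = 16 ✓
  (2) 1 > 0 ✓
  (3) 0 > -15 ✓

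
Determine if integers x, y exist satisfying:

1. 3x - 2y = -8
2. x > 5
Yes

Take x = 6, y = 13. Substituting into each constraint:
  (1) 3(6) - 2(13) = -8 ✓
  (2) 6 > 5 ✓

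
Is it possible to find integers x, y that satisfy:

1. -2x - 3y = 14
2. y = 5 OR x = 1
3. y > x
No

The full constraint system is jointly infeasible over the integers. Each constraint and what it forces:

  - -2x - 3y = 14: is a linear equation tying the variables together
  - y = 5 OR x = 1: forces a choice: either y = 5 or x = 1
  - y > x: bounds one variable relative to another variable

Split on the disjunction (y = 5 OR x = 1):
  • If y = 5: with y = 5, every remaining term of the linear equation is divisible by 2, so the left side is ≡ 0 (mod 2); but the right side 29 ≡ 1 (mod 2). No integers can satisfy it.
  • If x = 1: with x = 1, every remaining term of the linear equation is divisible by 3, so the left side is ≡ 0 (mod 3); but the right side 16 ≡ 1 (mod 3). No integers can satisfy it.
Both branches are infeasible, so the system has no integer solution.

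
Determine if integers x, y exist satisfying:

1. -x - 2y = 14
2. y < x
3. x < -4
No

The full constraint system is jointly infeasible over the integers. Each constraint and what it forces:

  - -x - 2y = 14: is a linear equation tying the variables together
  - y < x: bounds one variable relative to another variable
  - x < -4: bounds one variable relative to a constant

Propagating the comparison: y < x and x ≤ -5 give y ≤ -6. Range argument: with x ∈ [−∞, -5], y ∈ [−∞, -6], the left side of the equation is at least 17, but the right side is 14 < 17. No integer solution exists.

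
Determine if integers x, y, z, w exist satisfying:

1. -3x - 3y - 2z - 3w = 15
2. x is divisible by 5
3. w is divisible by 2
Yes

Take x = 0, y = 1, z = -9, w = 0. Substituting into each constraint:
  (1) -3(0) - 3(1) - 2(-9) - 3(0) = 15 ✓
  (2) 0 = 5 × 0, remainder 0 ✓
  (3) 0 = 2 × 0, remainder 0 ✓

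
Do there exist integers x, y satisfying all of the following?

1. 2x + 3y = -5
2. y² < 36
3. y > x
Yes

Take x = -4, y = 1. Substituting into each constraint:
  (1) 2(-4) + 3(1) = -5 ✓
  (2) y² = (1)² = 1, and 1 < 36 ✓
  (3) 1 > -4 ✓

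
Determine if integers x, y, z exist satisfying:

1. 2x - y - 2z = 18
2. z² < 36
Yes

Take x = 0, y = -18, z = 0. Substituting into each constraint:
  (1) 2(0) + 18 - 2(0) = 18 ✓
  (2) z² = (0)² = 0, and 0 < 36 ✓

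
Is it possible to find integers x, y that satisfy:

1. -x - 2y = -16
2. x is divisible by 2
Yes

Take x = 0, y = 8. Substituting into each constraint:
  (1) 0 - 2(8) = -16 ✓
  (2) 0 = 2 × 0, remainder 0 ✓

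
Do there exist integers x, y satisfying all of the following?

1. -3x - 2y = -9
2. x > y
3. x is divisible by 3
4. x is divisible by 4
No

A contradictory subset is {-3x - 2y = -9, x is divisible by 4}. No integer assignment can satisfy these jointly:

  - -3x - 2y = -9: is a linear equation tying the variables together
  - x is divisible by 4: restricts x to multiples of 4

Modular obstruction: writing x = 4x', every remaining term of the linear equation is divisible by 2, so the left side is ≡ 0 (mod 2); but the right side -9 ≡ 1 (mod 2). No integers can satisfy it.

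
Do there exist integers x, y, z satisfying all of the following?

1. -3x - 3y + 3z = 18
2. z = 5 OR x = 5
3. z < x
Yes

Take x = 5, y = -7, z = 4. Substituting into each constraint:
  (1) -3(5) - 3(-7) + 3(4) = 18 ✓
  (2) x = 5, target 5 ✓ (second branch holds)
  (3) 4 < 5 ✓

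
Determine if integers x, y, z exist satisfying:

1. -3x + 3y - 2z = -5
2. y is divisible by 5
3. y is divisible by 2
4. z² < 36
Yes

Take x = 1, y = 0, z = 1. Substituting into each constraint:
  (1) -3(1) + 3(0) - 2(1) = -5 ✓
  (2) 0 = 5 × 0, remainder 0 ✓
  (3) 0 = 2 × 0, remainder 0 ✓
  (4) z² = (1)² = 1, and 1 < 36 ✓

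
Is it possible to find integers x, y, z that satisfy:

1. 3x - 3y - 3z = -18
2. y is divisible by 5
Yes

Take x = -6, y = 0, z = 0. Substituting into each constraint:
  (1) 3(-6) - 3(0) - 3(0) = -18 ✓
  (2) 0 = 5 × 0, remainder 0 ✓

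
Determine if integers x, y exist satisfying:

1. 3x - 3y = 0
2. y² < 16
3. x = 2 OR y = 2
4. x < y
No

A contradictory subset is {3x - 3y = 0, x < y}. No integer assignment can satisfy these jointly:

  - 3x - 3y = 0: is a linear equation tying the variables together
  - x < y: bounds one variable relative to another variable

From the equation, x − y = 0, i.e. y − x = 0; but y > x requires y − x ≥ 1. Contradiction.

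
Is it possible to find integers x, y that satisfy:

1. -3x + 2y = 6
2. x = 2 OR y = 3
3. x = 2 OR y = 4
Yes

Take x = 2, y = 6. Substituting into each constraint:
  (1) -3(2) + 2(6) = 6 ✓
  (2) x = 2, target 2 ✓ (first branch holds)
  (3) x = 2, target 2 ✓ (first branch holds)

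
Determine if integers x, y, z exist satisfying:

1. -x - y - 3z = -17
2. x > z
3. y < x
Yes

Take x = 6, y = 5, z = 2. Substituting into each constraint:
  (1) (-6) + (-5) - 3(2) = -17 ✓
  (2) 6 > 2 ✓
  (3) 5 < 6 ✓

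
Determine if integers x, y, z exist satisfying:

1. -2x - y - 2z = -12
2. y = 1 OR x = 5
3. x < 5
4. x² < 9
No

A contradictory subset is {-2x - y - 2z = -12, y = 1 OR x = 5, x < 5}. No integer assignment can satisfy these jointly:

  - -2x - y - 2z = -12: is a linear equation tying the variables together
  - y = 1 OR x = 5: forces a choice: either y = 1 or x = 5
  - x < 5: bounds one variable relative to a constant

Split on the disjunction (y = 1 OR x = 5):
  • If y = 1: with y = 1, every remaining term of the linear equation is divisible by 2, so the left side is ≡ 0 (mod 2); but the right side -11 ≡ 1 (mod 2). No integers can satisfy it.
  • If x = 5: this contradicts the bound x ≤ 4.
Both branches are infeasible, so the system has no integer solution.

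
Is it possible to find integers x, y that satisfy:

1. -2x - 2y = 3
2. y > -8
No

Even the single constraint (-2x - 2y = 3) is infeasible over the integers.

  - -2x - 2y = 3: every term on the left is divisible by 2, so the LHS ≡ 0 (mod 2), but the RHS 3 is not — no integer solution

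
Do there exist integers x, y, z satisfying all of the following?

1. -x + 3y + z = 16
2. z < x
Yes

Take x = 0, y = 6, z = -2. Substituting into each constraint:
  (1) 0 + 3(6) + (-2) = 16 ✓
  (2) -2 < 0 ✓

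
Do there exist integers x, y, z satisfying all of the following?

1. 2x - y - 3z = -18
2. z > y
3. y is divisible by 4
Yes

Take x = -6, y = 0, z = 2. Substituting into each constraint:
  (1) 2(-6) + 0 - 3(2) = -18 ✓
  (2) 2 > 0 ✓
  (3) 0 = 4 × 0, remainder 0 ✓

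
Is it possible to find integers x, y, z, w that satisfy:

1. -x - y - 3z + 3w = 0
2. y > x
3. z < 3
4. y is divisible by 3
Yes

Take x = -3, y = 0, z = 0, w = -1. Substituting into each constraint:
  (1) 3 + 0 - 3(0) + 3(-1) = 0 ✓
  (2) 0 > -3 ✓
  (3) 0 < 3 ✓
  (4) 0 = 3 × 0, remainder 0 ✓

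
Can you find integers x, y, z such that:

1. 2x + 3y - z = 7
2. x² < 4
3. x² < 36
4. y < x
Yes

Take x = 0, y = -1, z = -10. Substituting into each constraint:
  (1) 2(0) + 3(-1) + 10 = 7 ✓
  (2) x² = (0)² = 0, and 0 < 4 ✓
  (3) x² = (0)² = 0, and 0 < 36 ✓
  (4) -1 < 0 ✓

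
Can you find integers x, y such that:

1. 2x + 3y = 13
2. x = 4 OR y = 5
Yes

Take x = -1, y = 5. Substituting into each constraint:
  (1) 2(-1) + 3(5) = 13 ✓
  (2) y = 5, target 5 ✓ (second branch holds)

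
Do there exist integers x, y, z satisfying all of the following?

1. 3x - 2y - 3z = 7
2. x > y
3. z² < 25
Yes

Take x = 2, y = 1, z = -1. Substituting into each constraint:
  (1) 3(2) - 2(1) - 3(-1) = 7 ✓
  (2) 2 > 1 ✓
  (3) z² = (-1)² = 1, and 1 < 25 ✓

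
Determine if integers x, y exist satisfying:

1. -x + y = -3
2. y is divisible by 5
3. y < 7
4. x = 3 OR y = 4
Yes

Take x = 3, y = 0. Substituting into each constraint:
  (1) (-3) + 0 = -3 ✓
  (2) 0 = 5 × 0, remainder 0 ✓
  (3) 0 < 7 ✓
  (4) x = 3, target 3 ✓ (first branch holds)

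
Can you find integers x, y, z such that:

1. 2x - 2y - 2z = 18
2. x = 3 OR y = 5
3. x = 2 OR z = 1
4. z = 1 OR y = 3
Yes

Take x = 3, y = -7, z = 1. Substituting into each constraint:
  (1) 2(3) - 2(-7) - 2(1) = 18 ✓
  (2) x = 3, target 3 ✓ (first branch holds)
  (3) z = 1, target 1 ✓ (second branch holds)
  (4) z = 1, target 1 ✓ (first branch holds)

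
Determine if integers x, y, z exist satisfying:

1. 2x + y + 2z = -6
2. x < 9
Yes

Take x = -3, y = 0, z = 0. Substituting into each constraint:
  (1) 2(-3) + 0 + 2(0) = -6 ✓
  (2) -3 < 9 ✓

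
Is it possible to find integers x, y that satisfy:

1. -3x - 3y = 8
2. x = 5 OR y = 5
No

Even the single constraint (-3x - 3y = 8) is infeasible over the integers.

  - -3x - 3y = 8: every term on the left is divisible by 3, so the LHS ≡ 0 (mod 3), but the RHS 8 is not — no integer solution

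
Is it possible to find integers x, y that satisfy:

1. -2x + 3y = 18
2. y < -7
Yes

Take x = -21, y = -8. Substituting into each constraint:
  (1) -2(-21) + 3(-8) = 18 ✓
  (2) -8 < -7 ✓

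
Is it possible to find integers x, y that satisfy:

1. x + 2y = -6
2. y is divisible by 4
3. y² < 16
Yes

Take x = -6, y = 0. Substituting into each constraint:
  (1) (-6) + 2(0) = -6 ✓
  (2) 0 = 4 × 0, remainder 0 ✓
  (3) y² = (0)² = 0, and 0 < 16 ✓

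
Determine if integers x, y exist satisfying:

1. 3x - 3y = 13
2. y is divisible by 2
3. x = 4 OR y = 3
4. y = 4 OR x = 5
No

Even the single constraint (3x - 3y = 13) is infeasible over the integers.

  - 3x - 3y = 13: every term on the left is divisible by 3, so the LHS ≡ 0 (mod 3), but the RHS 13 is not — no integer solution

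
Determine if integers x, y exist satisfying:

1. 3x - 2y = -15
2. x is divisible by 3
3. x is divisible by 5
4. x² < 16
No

The full constraint system is jointly infeasible over the integers. Each constraint and what it forces:

  - 3x - 2y = -15: is a linear equation tying the variables together
  - x is divisible by 3: restricts x to multiples of 3
  - x is divisible by 5: restricts x to multiples of 5
  - x² < 16: restricts x to |x| ≤ 3

The bounds confine x to {0} with 5 | x. For each value, substitute into the equation:
  • x = 0: the equation gives -2y = -15, so y would not be an integer.
Every case fails, so no integer solution exists.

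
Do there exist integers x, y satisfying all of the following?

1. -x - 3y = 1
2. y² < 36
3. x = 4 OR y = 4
Yes

Take x = -13, y = 4. Substituting into each constraint:
  (1) 13 - 3(4) = 1 ✓
  (2) y² = (4)² = 16, and 16 < 36 ✓
  (3) y = 4, target 4 ✓ (second branch holds)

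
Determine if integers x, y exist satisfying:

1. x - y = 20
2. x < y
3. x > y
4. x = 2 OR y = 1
No

A contradictory subset is {x - y = 20, x < y}. No integer assignment can satisfy these jointly:

  - x - y = 20: is a linear equation tying the variables together
  - x < y: bounds one variable relative to another variable

From the equation, x − y = 20, i.e. y − x = -20; but y > x requires y − x ≥ 1. Contradiction.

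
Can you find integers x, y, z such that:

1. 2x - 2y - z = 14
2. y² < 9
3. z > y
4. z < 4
Yes

Take x = 9, y = 1, z = 2. Substituting into each constraint:
  (1) 2(9) - 2(1) + (-2) = 14 ✓
  (2) y² = (1)² = 1, and 1 < 9 ✓
  (3) 2 > 1 ✓
  (4) 2 < 4 ✓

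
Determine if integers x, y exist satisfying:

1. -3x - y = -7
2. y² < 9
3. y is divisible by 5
No

The full constraint system is jointly infeasible over the integers. Each constraint and what it forces:

  - -3x - y = -7: is a linear equation tying the variables together
  - y² < 9: restricts y to |y| ≤ 2
  - y is divisible by 5: restricts y to multiples of 5

The bounds confine y to {0} with 5 | y. For each value, substitute into the equation:
  • y = 0: the equation gives -3x = -7, so x would not be an integer.
Every case fails, so no integer solution exists.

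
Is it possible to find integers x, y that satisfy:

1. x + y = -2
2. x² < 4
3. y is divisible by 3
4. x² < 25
Yes

Take x = 1, y = -3. Substituting into each constraint:
  (1) 1 + (-3) = -2 ✓
  (2) x² = (1)² = 1, and 1 < 4 ✓
  (3) -3 = 3 × -1, remainder 0 ✓
  (4) x² = (1)² = 1, and 1 < 25 ✓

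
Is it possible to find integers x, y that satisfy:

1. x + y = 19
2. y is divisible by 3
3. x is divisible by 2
Yes

Take x = -2, y = 21. Substituting into each constraint:
  (1) (-2) + 21 = 19 ✓
  (2) 21 = 3 × 7, remainder 0 ✓
  (3) -2 = 2 × -1, remainder 0 ✓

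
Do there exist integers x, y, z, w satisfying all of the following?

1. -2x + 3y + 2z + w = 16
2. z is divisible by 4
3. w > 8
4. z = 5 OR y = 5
Yes

Take x = 12, y = 5, z = 8, w = 9. Substituting into each constraint:
  (1) -2(12) + 3(5) + 2(8) + 9 = 16 ✓
  (2) 8 = 4 × 2, remainder 0 ✓
  (3) 9 > 8 ✓
  (4) y = 5, target 5 ✓ (second branch holds)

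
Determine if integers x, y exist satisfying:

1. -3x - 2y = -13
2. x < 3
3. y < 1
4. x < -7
No

A contradictory subset is {-3x - 2y = -13, y < 1, x < -7}. No integer assignment can satisfy these jointly:

  - -3x - 2y = -13: is a linear equation tying the variables together
  - y < 1: bounds one variable relative to a constant
  - x < -7: bounds one variable relative to a constant

Range argument: with x ∈ [−∞, -8], y ∈ [−∞, 0], the left side of the equation is at least 24, but the right side is -13 < 24. No integer solution exists.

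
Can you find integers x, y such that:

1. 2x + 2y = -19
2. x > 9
No

Even the single constraint (2x + 2y = -19) is infeasible over the integers.

  - 2x + 2y = -19: every term on the left is divisible by 2, so the LHS ≡ 0 (mod 2), but the RHS -19 is not — no integer solution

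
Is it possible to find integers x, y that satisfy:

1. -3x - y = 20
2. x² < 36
Yes

Take x = 0, y = -20. Substituting into each constraint:
  (1) -3(0) + 20 = 20 ✓
  (2) x² = (0)² = 0, and 0 < 36 ✓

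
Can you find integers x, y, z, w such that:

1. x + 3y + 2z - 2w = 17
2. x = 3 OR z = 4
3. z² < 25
Yes

Take x = 3, y = 4, z = 3, w = 2. Substituting into each constraint:
  (1) 3 + 3(4) + 2(3) - 2(2) = 17 ✓
  (2) x = 3, target 3 ✓ (first branch holds)
  (3) z² = (3)² = 9, and 9 < 25 ✓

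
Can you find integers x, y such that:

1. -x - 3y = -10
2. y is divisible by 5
Yes

Take x = 10, y = 0. Substituting into each constraint:
  (1) (-10) - 3(0) = -10 ✓
  (2) 0 = 5 × 0, remainder 0 ✓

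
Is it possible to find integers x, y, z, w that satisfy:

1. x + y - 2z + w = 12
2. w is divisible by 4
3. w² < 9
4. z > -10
Yes

Take x = 12, y = 0, z = 0, w = 0. Substituting into each constraint:
  (1) 12 + 0 - 2(0) + 0 = 12 ✓
  (2) 0 = 4 × 0, remainder 0 ✓
  (3) w² = (0)² = 0, and 0 < 9 ✓
  (4) 0 > -10 ✓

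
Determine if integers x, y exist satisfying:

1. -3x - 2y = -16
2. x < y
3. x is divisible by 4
Yes

Take x = 0, y = 8. Substituting into each constraint:
  (1) -3(0) - 2(8) = -16 ✓
  (2) 0 < 8 ✓
  (3) 0 = 4 × 0, remainder 0 ✓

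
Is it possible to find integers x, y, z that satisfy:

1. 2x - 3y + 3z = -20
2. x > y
Yes

Take x = 2, y = 1, z = -7. Substituting into each constraint:
  (1) 2(2) - 3(1) + 3(-7) = -20 ✓
  (2) 2 > 1 ✓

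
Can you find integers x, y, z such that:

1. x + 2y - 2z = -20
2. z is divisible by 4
Yes

Take x = 0, y = -10, z = 0. Substituting into each constraint:
  (1) 0 + 2(-10) - 2(0) = -20 ✓
  (2) 0 = 4 × 0, remainder 0 ✓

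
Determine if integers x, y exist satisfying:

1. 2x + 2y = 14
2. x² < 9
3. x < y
Yes

Take x = 0, y = 7. Substituting into each constraint:
  (1) 2(0) + 2(7) = 14 ✓
  (2) x² = (0)² = 0, and 0 < 9 ✓
  (3) 0 < 7 ✓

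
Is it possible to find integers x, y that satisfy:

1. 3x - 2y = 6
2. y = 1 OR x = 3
No

The full constraint system is jointly infeasible over the integers. Each constraint and what it forces:

  - 3x - 2y = 6: is a linear equation tying the variables together
  - y = 1 OR x = 3: forces a choice: either y = 1 or x = 3

Split on the disjunction (y = 1 OR x = 3):
  • If y = 1: with y = 1, every remaining term of the linear equation is divisible by 3, so the left side is ≡ 0 (mod 3); but the right side 8 ≡ 2 (mod 3). No integers can satisfy it.
  • If x = 3: with x = 3, every remaining term of the linear equation is divisible by 2, so the left side is ≡ 0 (mod 2); but the right side -3 ≡ 1 (mod 2). No integers can satisfy it.
Both branches are infeasible, so the system has no integer solution.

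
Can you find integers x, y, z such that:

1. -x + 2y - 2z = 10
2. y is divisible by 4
Yes

Take x = 0, y = 0, z = -5. Substituting into each constraint:
  (1) 0 + 2(0) - 2(-5) = 10 ✓
  (2) 0 = 4 × 0, remainder 0 ✓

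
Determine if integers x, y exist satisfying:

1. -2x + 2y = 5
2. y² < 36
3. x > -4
No

Even the single constraint (-2x + 2y = 5) is infeasible over the integers.

  - -2x + 2y = 5: every term on the left is divisible by 2, so the LHS ≡ 0 (mod 2), but the RHS 5 is not — no integer solution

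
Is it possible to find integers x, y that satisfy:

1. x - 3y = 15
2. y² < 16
Yes

Take x = 15, y = 0. Substituting into each constraint:
  (1) 15 - 3(0) = 15 ✓
  (2) y² = (0)² = 0, and 0 < 16 ✓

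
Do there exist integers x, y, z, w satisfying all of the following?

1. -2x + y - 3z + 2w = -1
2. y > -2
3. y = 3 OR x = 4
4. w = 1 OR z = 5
Yes

Take x = 4, y = 2, z = -1, w = 1. Substituting into each constraint:
  (1) -2(4) + 2 - 3(-1) + 2(1) = -1 ✓
  (2) 2 > -2 ✓
  (3) x = 4, target 4 ✓ (second branch holds)
  (4) w = 1, target 1 ✓ (first branch holds)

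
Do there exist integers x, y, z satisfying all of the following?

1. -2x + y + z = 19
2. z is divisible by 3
Yes

Take x = 0, y = 19, z = 0. Substituting into each constraint:
  (1) -2(0) + 19 + 0 = 19 ✓
  (2) 0 = 3 × 0, remainder 0 ✓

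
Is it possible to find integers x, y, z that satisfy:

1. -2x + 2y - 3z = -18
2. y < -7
Yes

Take x = 0, y = -9, z = 0. Substituting into each constraint:
  (1) -2(0) + 2(-9) - 3(0) = -18 ✓
  (2) -9 < -7 ✓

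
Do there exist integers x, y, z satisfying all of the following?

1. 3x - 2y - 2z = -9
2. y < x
Yes

Take x = 1, y = 0, z = 6. Substituting into each constraint:
  (1) 3(1) - 2(0) - 2(6) = -9 ✓
  (2) 0 < 1 ✓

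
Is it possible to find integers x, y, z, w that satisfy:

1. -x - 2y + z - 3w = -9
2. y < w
Yes

Take x = 0, y = 0, z = -6, w = 1. Substituting into each constraint:
  (1) 0 - 2(0) + (-6) - 3(1) = -9 ✓
  (2) 0 < 1 ✓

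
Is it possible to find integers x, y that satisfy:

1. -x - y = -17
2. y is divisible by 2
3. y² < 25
Yes

Take x = 17, y = 0. Substituting into each constraint:
  (1) (-17) + 0 = -17 ✓
  (2) 0 = 2 × 0, remainder 0 ✓
  (3) y² = (0)² = 0, and 0 < 25 ✓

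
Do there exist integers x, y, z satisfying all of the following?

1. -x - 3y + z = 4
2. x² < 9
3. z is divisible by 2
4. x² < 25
Yes

Take x = 2, y = -2, z = 0. Substituting into each constraint:
  (1) (-2) - 3(-2) + 0 = 4 ✓
  (2) x² = (2)² = 4, and 4 < 9 ✓
  (3) 0 = 2 × 0, remainder 0 ✓
  (4) x² = (2)² = 4, and 4 < 25 ✓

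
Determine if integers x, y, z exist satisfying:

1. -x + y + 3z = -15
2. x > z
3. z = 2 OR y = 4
Yes

Take x = 28, y = 4, z = 3. Substituting into each constraint:
  (1) (-28) + 4 + 3(3) = -15 ✓
  (2) 28 > 3 ✓
  (3) y = 4, target 4 ✓ (second branch holds)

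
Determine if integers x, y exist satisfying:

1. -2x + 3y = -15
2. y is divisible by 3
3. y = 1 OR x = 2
No

The full constraint system is jointly infeasible over the integers. Each constraint and what it forces:

  - -2x + 3y = -15: is a linear equation tying the variables together
  - y is divisible by 3: restricts y to multiples of 3
  - y = 1 OR x = 2: forces a choice: either y = 1 or x = 2

Split on the disjunction (y = 1 OR x = 2):
  • If y = 1: this contradicts the divisibility constraint — 1 is not a multiple of 3.
  • If x = 2: with x = 2, writing y = 3y', every remaining term of the linear equation is divisible by 9, so the left side is ≡ 0 (mod 9); but the right side -11 ≡ 7 (mod 9). No integers can satisfy it.
Both branches are infeasible, so the system has no integer solution.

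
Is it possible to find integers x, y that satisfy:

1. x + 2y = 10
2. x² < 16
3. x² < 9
Yes

Take x = 0, y = 5. Substituting into each constraint:
  (1) 0 + 2(5) = 10 ✓
  (2) x² = (0)² = 0, and 0 < 16 ✓
  (3) x² = (0)² = 0, and 0 < 9 ✓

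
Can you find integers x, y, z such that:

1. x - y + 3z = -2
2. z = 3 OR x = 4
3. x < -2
Yes

Take x = -11, y = 0, z = 3. Substituting into each constraint:
  (1) (-11) + 0 + 3(3) = -2 ✓
  (2) z = 3, target 3 ✓ (first branch holds)
  (3) -11 < -2 ✓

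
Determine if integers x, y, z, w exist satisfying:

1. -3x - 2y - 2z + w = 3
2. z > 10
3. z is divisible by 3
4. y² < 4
Yes

Take x = -11, y = 1, z = 12, w = -4. Substituting into each constraint:
  (1) -3(-11) - 2(1) - 2(12) + (-4) = 3 ✓
  (2) 12 > 10 ✓
  (3) 12 = 3 × 4, remainder 0 ✓
  (4) y² = (1)² = 1, and 1 < 4 ✓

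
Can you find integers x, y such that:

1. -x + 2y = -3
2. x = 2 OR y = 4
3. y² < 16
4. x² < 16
No

A contradictory subset is {-x + 2y = -3, x = 2 OR y = 4, y² < 16}. No integer assignment can satisfy these jointly:

  - -x + 2y = -3: is a linear equation tying the variables together
  - x = 2 OR y = 4: forces a choice: either x = 2 or y = 4
  - y² < 16: restricts y to |y| ≤ 3

Split on the disjunction (x = 2 OR y = 4):
  • If x = 2: with x = 2, every remaining term of the linear equation is divisible by 2, so the left side is ≡ 0 (mod 2); but the right side -1 ≡ 1 (mod 2). No integers can satisfy it.
  • If y = 4: this contradicts y² < 16, which requires |y| ≤ 3.
Both branches are infeasible, so the system has no integer solution.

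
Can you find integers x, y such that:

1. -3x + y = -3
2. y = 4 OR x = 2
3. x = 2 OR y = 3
Yes

Take x = 2, y = 3. Substituting into each constraint:
  (1) -3(2) + 3 = -3 ✓
  (2) x = 2, target 2 ✓ (second branch holds)
  (3) x = 2, target 2 ✓ (first branch holds)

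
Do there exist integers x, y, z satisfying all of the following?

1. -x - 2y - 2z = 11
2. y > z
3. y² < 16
Yes

Take x = -13, y = 1, z = 0. Substituting into each constraint:
  (1) 13 - 2(1) - 2(0) = 11 ✓
  (2) 1 > 0 ✓
  (3) y² = (1)² = 1, and 1 < 16 ✓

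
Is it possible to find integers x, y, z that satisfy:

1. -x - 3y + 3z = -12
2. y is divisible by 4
Yes

Take x = 12, y = 0, z = 0. Substituting into each constraint:
  (1) (-12) - 3(0) + 3(0) = -12 ✓
  (2) 0 = 4 × 0, remainder 0 ✓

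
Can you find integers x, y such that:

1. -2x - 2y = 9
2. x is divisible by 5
No

Even the single constraint (-2x - 2y = 9) is infeasible over the integers.

  - -2x - 2y = 9: every term on the left is divisible by 2, so the LHS ≡ 0 (mod 2), but the RHS 9 is not — no integer solution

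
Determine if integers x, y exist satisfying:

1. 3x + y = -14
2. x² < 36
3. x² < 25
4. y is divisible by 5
Yes

Take x = 2, y = -20. Substituting into each constraint:
  (1) 3(2) + (-20) = -14 ✓
  (2) x² = (2)² = 4, and 4 < 36 ✓
  (3) x² = (2)² = 4, and 4 < 25 ✓
  (4) -20 = 5 × -4, remainder 0 ✓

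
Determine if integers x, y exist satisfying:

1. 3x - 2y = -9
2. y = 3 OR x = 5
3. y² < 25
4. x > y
No

A contradictory subset is {3x - 2y = -9, y = 3 OR x = 5, x > y}. No integer assignment can satisfy these jointly:

  - 3x - 2y = -9: is a linear equation tying the variables together
  - y = 3 OR x = 5: forces a choice: either y = 3 or x = 5
  - x > y: bounds one variable relative to another variable

Split on the disjunction (y = 3 OR x = 5):
  • If y = 3: the equation forces x = -1, giving (y, x) = (3, -1), which violates x > y.
  • If x = 5: the equation forces y = 12, giving (x, y) = (5, 12), which violates x > y.
Both branches are infeasible, so the system has no integer solution.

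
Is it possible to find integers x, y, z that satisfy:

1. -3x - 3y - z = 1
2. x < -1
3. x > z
Yes

Take x = -3, y = 4, z = -4. Substituting into each constraint:
  (1) -3(-3) - 3(4) + 4 = 1 ✓
  (2) -3 < -1 ✓
  (3) -3 > -4 ✓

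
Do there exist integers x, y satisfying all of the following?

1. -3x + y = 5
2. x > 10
Yes

Take x = 11, y = 38. Substituting into each constraint:
  (1) -3(11) + 38 = 5 ✓
  (2) 11 > 10 ✓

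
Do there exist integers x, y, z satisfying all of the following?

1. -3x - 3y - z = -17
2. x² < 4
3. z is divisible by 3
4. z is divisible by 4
No

A contradictory subset is {-3x - 3y - z = -17, z is divisible by 3}. No integer assignment can satisfy these jointly:

  - -3x - 3y - z = -17: is a linear equation tying the variables together
  - z is divisible by 3: restricts z to multiples of 3

Modular obstruction: writing z = 3z', every remaining term of the linear equation is divisible by 3, so the left side is ≡ 0 (mod 3); but the right side -17 ≡ 1 (mod 3). No integers can satisfy it.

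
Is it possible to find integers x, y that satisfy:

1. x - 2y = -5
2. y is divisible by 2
Yes

Take x = -5, y = 0. Substituting into each constraint:
  (1) (-5) - 2(0) = -5 ✓
  (2) 0 = 2 × 0, remainder 0 ✓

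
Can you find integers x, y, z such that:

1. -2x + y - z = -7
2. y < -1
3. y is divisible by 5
Yes

Take x = 1, y = -5, z = 0. Substituting into each constraint:
  (1) -2(1) + (-5) + 0 = -7 ✓
  (2) -5 < -1 ✓
  (3) -5 = 5 × -1, remainder 0 ✓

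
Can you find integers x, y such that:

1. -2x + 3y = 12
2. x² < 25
Yes

Take x = 0, y = 4. Substituting into each constraint:
  (1) -2(0) + 3(4) = 12 ✓
  (2) x² = (0)² = 0, and 0 < 25 ✓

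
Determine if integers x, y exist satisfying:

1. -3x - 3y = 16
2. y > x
No

Even the single constraint (-3x - 3y = 16) is infeasible over the integers.

  - -3x - 3y = 16: every term on the left is divisible by 3, so the LHS ≡ 0 (mod 3), but the RHS 16 is not — no integer solution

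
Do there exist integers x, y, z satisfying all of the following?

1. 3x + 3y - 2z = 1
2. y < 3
Yes

Take x = 1, y = 0, z = 1. Substituting into each constraint:
  (1) 3(1) + 3(0) - 2(1) = 1 ✓
  (2) 0 < 3 ✓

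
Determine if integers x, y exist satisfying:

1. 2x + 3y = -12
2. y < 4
Yes

Take x = -6, y = 0. Substituting into each constraint:
  (1) 2(-6) + 3(0) = -12 ✓
  (2) 0 < 4 ✓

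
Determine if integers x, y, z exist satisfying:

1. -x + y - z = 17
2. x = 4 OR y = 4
Yes

Take x = 0, y = 4, z = -13. Substituting into each constraint:
  (1) 0 + 4 + 13 = 17 ✓
  (2) y = 4, target 4 ✓ (second branch holds)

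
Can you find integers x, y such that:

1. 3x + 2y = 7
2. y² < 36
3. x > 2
Yes

Take x = 3, y = -1. Substituting into each constraint:
  (1) 3(3) + 2(-1) = 7 ✓
  (2) y² = (-1)² = 1, and 1 < 36 ✓
  (3) 3 > 2 ✓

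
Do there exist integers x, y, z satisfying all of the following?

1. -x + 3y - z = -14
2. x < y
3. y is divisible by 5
Yes

Take x = -1, y = 0, z = 15. Substituting into each constraint:
  (1) 1 + 3(0) + (-15) = -14 ✓
  (2) -1 < 0 ✓
  (3) 0 = 5 × 0, remainder 0 ✓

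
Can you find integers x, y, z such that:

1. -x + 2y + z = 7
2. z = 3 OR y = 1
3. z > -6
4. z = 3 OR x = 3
Yes

Take x = -4, y = 0, z = 3. Substituting into each constraint:
  (1) 4 + 2(0) + 3 = 7 ✓
  (2) z = 3, target 3 ✓ (first branch holds)
  (3) 3 > -6 ✓
  (4) z = 3, target 3 ✓ (first branch holds)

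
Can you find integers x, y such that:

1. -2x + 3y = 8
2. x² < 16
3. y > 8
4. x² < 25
No

A contradictory subset is {-2x + 3y = 8, x² < 16, y > 8}. No integer assignment can satisfy these jointly:

  - -2x + 3y = 8: is a linear equation tying the variables together
  - x² < 16: restricts x to |x| ≤ 3
  - y > 8: bounds one variable relative to a constant

Range argument: with x ∈ [-3, 3], y ∈ [9, ∞], the left side of the equation is at least 21, but the right side is 8 < 21. No integer solution exists.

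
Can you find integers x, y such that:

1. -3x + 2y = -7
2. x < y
Yes

Take x = 9, y = 10. Substituting into each constraint:
  (1) -3(9) + 2(10) = -7 ✓
  (2) 9 < 10 ✓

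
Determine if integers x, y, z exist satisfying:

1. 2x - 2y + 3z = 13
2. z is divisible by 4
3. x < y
No

A contradictory subset is {2x - 2y + 3z = 13, z is divisible by 4}. No integer assignment can satisfy these jointly:

  - 2x - 2y + 3z = 13: is a linear equation tying the variables together
  - z is divisible by 4: restricts z to multiples of 4

Modular obstruction: writing z = 4z', every remaining term of the linear equation is divisible by 2, so the left side is ≡ 0 (mod 2); but the right side 13 ≡ 1 (mod 2). No integers can satisfy it.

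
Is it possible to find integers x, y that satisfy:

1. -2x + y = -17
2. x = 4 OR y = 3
Yes

Take x = 4, y = -9. Substituting into each constraint:
  (1) -2(4) + (-9) = -17 ✓
  (2) x = 4, target 4 ✓ (first branch holds)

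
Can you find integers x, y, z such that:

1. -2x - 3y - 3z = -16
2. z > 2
Yes

Take x = 2, y = 0, z = 4. Substituting into each constraint:
  (1) -2(2) - 3(0) - 3(4) = -16 ✓
  (2) 4 > 2 ✓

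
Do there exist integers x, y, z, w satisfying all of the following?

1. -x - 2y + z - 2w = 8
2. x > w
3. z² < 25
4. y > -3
Yes

Take x = -2, y = 0, z = 0, w = -3. Substituting into each constraint:
  (1) 2 - 2(0) + 0 - 2(-3) = 8 ✓
  (2) -2 > -3 ✓
  (3) z² = (0)² = 0, and 0 < 25 ✓
  (4) 0 > -3 ✓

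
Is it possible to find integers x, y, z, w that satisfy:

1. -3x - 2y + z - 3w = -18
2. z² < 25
Yes

Take x = 6, y = 0, z = 0, w = 0. Substituting into each constraint:
  (1) -3(6) - 2(0) + 0 - 3(0) = -18 ✓
  (2) z² = (0)² = 0, and 0 < 25 ✓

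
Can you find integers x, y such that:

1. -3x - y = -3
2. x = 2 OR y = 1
Yes

Take x = 2, y = -3. Substituting into each constraint:
  (1) -3(2) + 3 = -3 ✓
  (2) x = 2, target 2 ✓ (first branch holds)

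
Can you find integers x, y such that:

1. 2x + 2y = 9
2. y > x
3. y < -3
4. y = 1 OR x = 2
No

Even the single constraint (2x + 2y = 9) is infeasible over the integers.

  - 2x + 2y = 9: every term on the left is divisible by 2, so the LHS ≡ 0 (mod 2), but the RHS 9 is not — no integer solution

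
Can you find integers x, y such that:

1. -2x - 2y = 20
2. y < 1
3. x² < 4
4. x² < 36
Yes

Take x = 0, y = -10. Substituting into each constraint:
  (1) -2(0) - 2(-10) = 20 ✓
  (2) -10 < 1 ✓
  (3) x² = (0)² = 0, and 0 < 4 ✓
  (4) x² = (0)² = 0, and 0 < 36 ✓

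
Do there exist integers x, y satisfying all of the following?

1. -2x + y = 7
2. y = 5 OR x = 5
Yes

Take x = -1, y = 5. Substituting into each constraint:
  (1) -2(-1) + 5 = 7 ✓
  (2) y = 5, target 5 ✓ (first branch holds)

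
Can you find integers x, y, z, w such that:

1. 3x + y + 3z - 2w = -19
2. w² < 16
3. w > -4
Yes

Take x = 0, y = -19, z = 0, w = 0. Substituting into each constraint:
  (1) 3(0) + (-19) + 3(0) - 2(0) = -19 ✓
  (2) w² = (0)² = 0, and 0 < 16 ✓
  (3) 0 > -4 ✓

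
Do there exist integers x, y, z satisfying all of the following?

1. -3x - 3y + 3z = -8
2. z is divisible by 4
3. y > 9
No

Even the single constraint (-3x - 3y + 3z = -8) is infeasible over the integers.

  - -3x - 3y + 3z = -8: every term on the left is divisible by 3, so the LHS ≡ 0 (mod 3), but the RHS -8 is not — no integer solution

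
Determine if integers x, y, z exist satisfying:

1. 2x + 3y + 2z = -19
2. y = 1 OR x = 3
Yes

Take x = -11, y = 1, z = 0. Substituting into each constraint:
  (1) 2(-11) + 3(1) + 2(0) = -19 ✓
  (2) y = 1, target 1 ✓ (first branch holds)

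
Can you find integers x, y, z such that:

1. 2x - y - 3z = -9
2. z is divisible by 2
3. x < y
Yes

Take x = -8, y = -7, z = 0. Substituting into each constraint:
  (1) 2(-8) + 7 - 3(0) = -9 ✓
  (2) 0 = 2 × 0, remainder 0 ✓
  (3) -8 < -7 ✓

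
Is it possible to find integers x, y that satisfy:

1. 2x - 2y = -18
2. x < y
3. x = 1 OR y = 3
Yes

Take x = -6, y = 3. Substituting into each constraint:
  (1) 2(-6) - 2(3) = -18 ✓
  (2) -6 < 3 ✓
  (3) y = 3, target 3 ✓ (second branch holds)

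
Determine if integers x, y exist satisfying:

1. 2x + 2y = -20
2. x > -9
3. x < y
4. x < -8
No

A contradictory subset is {x > -9, x < -8}. No integer assignment can satisfy these jointly:

  - x > -9: bounds one variable relative to a constant
  - x < -8: bounds one variable relative to a constant

Direct contradiction: the bounds on x require x ≥ -8 and x ≤ -9 simultaneously, which is empty.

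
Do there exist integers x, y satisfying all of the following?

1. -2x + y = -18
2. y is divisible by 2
Yes

Take x = 9, y = 0. Substituting into each constraint:
  (1) -2(9) + 0 = -18 ✓
  (2) 0 = 2 × 0, remainder 0 ✓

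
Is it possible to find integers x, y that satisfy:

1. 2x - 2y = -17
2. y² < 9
No

Even the single constraint (2x - 2y = -17) is infeasible over the integers.

  - 2x - 2y = -17: every term on the left is divisible by 2, so the LHS ≡ 0 (mod 2), but the RHS -17 is not — no integer solution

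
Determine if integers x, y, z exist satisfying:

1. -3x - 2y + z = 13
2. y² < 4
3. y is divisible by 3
Yes

Take x = 0, y = 0, z = 13. Substituting into each constraint:
  (1) -3(0) - 2(0) + 13 = 13 ✓
  (2) y² = (0)² = 0, and 0 < 4 ✓
  (3) 0 = 3 × 0, remainder 0 ✓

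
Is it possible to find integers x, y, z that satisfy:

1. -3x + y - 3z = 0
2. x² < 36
Yes

Take x = 0, y = 0, z = 0. Substituting into each constraint:
  (1) -3(0) + 0 - 3(0) = 0 ✓
  (2) x² = (0)² = 0, and 0 < 36 ✓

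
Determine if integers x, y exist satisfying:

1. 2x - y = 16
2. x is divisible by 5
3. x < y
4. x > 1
Yes

Take x = 20, y = 24. Substituting into each constraint:
  (1) 2(20) + (-24) = 16 ✓
  (2) 20 = 5 × 4, remainder 0 ✓
  (3) 20 < 24 ✓
  (4) 20 > 1 ✓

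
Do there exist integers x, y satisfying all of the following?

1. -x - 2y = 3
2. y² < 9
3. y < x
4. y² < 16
Yes

Take x = 1, y = -2. Substituting into each constraint:
  (1) (-1) - 2(-2) = 3 ✓
  (2) y² = (-2)² = 4, and 4 < 9 ✓
  (3) -2 < 1 ✓
  (4) y² = (-2)² = 4, and 4 < 16 ✓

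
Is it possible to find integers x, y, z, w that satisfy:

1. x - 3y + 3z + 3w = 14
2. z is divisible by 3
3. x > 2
Yes

Take x = 5, y = 0, z = 0, w = 3. Substituting into each constraint:
  (1) 5 - 3(0) + 3(0) + 3(3) = 14 ✓
  (2) 0 = 3 × 0, remainder 0 ✓
  (3) 5 > 2 ✓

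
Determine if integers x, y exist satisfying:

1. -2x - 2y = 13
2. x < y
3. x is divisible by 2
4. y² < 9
No

Even the single constraint (-2x - 2y = 13) is infeasible over the integers.

  - -2x - 2y = 13: every term on the left is divisible by 2, so the LHS ≡ 0 (mod 2), but the RHS 13 is not — no integer solution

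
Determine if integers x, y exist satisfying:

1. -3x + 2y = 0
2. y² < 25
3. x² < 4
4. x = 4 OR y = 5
No

A contradictory subset is {y² < 25, x² < 4, x = 4 OR y = 5}. No integer assignment can satisfy these jointly:

  - y² < 25: restricts y to |y| ≤ 4
  - x² < 4: restricts x to |x| ≤ 1
  - x = 4 OR y = 5: forces a choice: either x = 4 or y = 5

Split on the disjunction (x = 4 OR y = 5):
  • If x = 4: this contradicts x² < 4, which requires |x| ≤ 1.
  • If y = 5: this contradicts y² < 25, which requires |y| ≤ 4.
Both branches are infeasible, so the system has no integer solution.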